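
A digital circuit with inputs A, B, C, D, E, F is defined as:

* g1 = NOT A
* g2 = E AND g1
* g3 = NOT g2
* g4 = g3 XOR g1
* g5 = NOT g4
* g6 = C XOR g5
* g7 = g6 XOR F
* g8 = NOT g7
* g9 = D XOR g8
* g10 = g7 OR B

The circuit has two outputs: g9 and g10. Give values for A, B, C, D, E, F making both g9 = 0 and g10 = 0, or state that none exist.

A=0 B=0 C=0 D=1 E=1 F=0

Check with A=0 B=0 C=0 D=1 E=1 F=0:
g1 = NOT A = NOT 0 = 1
g2 = E AND g1 = 1 AND 1 = 1
g3 = NOT g2 = NOT 1 = 0
g4 = g3 XOR g1 = 0 XOR 1 = 1
g5 = NOT g4 = NOT 1 = 0
g6 = C XOR g5 = 0 XOR 0 = 0
g7 = g6 XOR F = 0 XOR 0 = 0
g8 = NOT g7 = NOT 0 = 1
g9 = D XOR g8 = 1 XOR 1 = 0
g10 = g7 OR B = 0 OR 0 = 0
So g9 = 0 and g10 = 0.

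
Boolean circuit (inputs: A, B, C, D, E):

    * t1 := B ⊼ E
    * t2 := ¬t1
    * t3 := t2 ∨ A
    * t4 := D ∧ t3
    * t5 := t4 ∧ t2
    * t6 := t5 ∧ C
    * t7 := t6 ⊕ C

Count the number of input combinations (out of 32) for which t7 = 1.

t7 = t6 ⊕ C must be 1, so t6 and C differ.
Enumerating the 32 input combinations, 14 give t7 = 1 and 18 give t7 = 0.

14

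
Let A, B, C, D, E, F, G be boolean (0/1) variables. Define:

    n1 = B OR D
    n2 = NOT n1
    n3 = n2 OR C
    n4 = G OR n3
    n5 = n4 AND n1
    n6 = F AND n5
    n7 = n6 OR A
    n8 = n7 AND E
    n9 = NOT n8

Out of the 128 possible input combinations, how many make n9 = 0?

n9 = NOT n8 must be 0, so n8 = 1.
Enumerating the 128 input combinations, 41 give n9 = 0 and 87 give n9 = 1.

41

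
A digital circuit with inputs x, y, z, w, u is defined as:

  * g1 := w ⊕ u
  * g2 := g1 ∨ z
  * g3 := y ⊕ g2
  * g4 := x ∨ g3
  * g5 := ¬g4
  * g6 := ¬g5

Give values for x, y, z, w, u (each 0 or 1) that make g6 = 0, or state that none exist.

x=0, y=1, z=1, w=1, u=0

g6 = ¬g5 must be 0, so g5 = 1.
g5 = ¬g4 must be 1, so g4 = 0.
g4 = x ∨ g3 must be 0, so both x = 0 and g3 = 0.
Check with x=0, y=1, z=1, w=1, u=0:
g1 = w ⊕ u = 1 ⊕ 0 = 1
g2 = g1 ∨ z = 1 ∨ 1 = 1
g3 = y ⊕ g2 = 1 ⊕ 1 = 0
g4 = x ∨ g3 = 0 ∨ 0 = 0
g5 = ¬g4 = ¬0 = 1
g6 = ¬g5 = ¬1 = 0
So g6 = 0 as required.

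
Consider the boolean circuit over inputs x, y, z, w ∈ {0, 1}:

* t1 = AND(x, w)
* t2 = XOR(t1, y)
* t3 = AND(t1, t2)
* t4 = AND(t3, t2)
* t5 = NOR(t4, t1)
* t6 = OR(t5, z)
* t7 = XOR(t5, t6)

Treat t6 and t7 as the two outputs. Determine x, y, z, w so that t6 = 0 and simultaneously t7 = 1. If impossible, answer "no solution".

Across all 16 input combinations, none give both t6 = 0 and t7 = 1.

no solution exists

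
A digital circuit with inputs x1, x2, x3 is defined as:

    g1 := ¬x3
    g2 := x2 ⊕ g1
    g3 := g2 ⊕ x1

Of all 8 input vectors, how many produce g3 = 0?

g3 = g2 ⊕ x1 must be 0, so g2 and x1 are equal.
Satisfying assignments:
  x1=0, x2=0, x3=1
  x1=0, x2=1, x3=0
  x1=1, x2=0, x3=0
  x1=1, x2=1, x3=1

4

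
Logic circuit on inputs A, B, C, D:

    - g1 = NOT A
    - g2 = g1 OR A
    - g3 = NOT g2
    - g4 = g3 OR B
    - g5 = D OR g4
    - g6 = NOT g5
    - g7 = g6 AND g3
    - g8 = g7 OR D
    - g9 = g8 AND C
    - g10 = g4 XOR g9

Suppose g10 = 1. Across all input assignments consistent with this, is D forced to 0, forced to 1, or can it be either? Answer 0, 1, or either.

either

Both values of D occur among assignments with g10 = 1:
  D=0: A=0, B=1, C=0, D=0
  D=1: A=0, B=0, C=1, D=1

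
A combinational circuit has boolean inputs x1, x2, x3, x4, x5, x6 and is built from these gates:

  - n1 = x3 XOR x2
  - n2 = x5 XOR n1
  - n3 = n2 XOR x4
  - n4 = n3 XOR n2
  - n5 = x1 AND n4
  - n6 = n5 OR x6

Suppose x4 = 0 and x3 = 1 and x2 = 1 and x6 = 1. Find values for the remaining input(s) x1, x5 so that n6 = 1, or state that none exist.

x1=0, x5=1

n6 = n5 OR x6 must be 1, so at least one of n5, x6 is 1.
Check with x4 = 0 and x3 = 1 and x2 = 1 and x6 = 1 and x1=0, x5=1:
n1 = x3 XOR x2 = 1 XOR 1 = 0
n2 = x5 XOR n1 = 1 XOR 0 = 1
n3 = n2 XOR x4 = 1 XOR 0 = 1
n4 = n3 XOR n2 = 1 XOR 1 = 0
n5 = x1 AND n4 = 0 AND 0 = 0
n6 = n5 OR x6 = 0 OR 1 = 1
So n6 = 1.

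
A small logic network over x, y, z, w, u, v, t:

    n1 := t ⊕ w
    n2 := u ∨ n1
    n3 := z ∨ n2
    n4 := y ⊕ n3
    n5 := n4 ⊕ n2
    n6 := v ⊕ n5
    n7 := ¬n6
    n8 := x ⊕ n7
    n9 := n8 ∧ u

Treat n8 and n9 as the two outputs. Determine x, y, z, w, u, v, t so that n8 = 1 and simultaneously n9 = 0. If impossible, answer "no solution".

x=0 y=0 z=0 w=0 u=0 v=0 t=0

Check with x=0 y=0 z=0 w=0 u=0 v=0 t=0:
n1 = t ⊕ w = 0 ⊕ 0 = 0
n2 = u ∨ n1 = 0 ∨ 0 = 0
n3 = z ∨ n2 = 0 ∨ 0 = 0
n4 = y ⊕ n3 = 0 ⊕ 0 = 0
n5 = n4 ⊕ n2 = 0 ⊕ 0 = 0
n6 = v ⊕ n5 = 0 ⊕ 0 = 0
n7 = ¬n6 = ¬0 = 1
n8 = x ⊕ n7 = 0 ⊕ 1 = 1
n9 = n8 ∧ u = 1 ∧ 0 = 0
So n8 = 1 and n9 = 0.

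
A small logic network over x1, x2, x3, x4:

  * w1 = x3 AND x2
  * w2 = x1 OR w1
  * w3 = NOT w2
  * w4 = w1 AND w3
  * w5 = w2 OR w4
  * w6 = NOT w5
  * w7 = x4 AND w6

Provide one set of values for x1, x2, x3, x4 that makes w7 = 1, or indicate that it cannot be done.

x1=0, x2=0, x3=0, x4=1

w7 = x4 AND w6 must be 1, so both x4 = 1 and w6 = 1.
Check with x1=0, x2=0, x3=0, x4=1:
w1 = x3 AND x2 = 0 AND 0 = 0
w2 = x1 OR w1 = 0 OR 0 = 0
w3 = NOT w2 = NOT 0 = 1
w4 = w1 AND w3 = 0 AND 1 = 0
w5 = w2 OR w4 = 0 OR 0 = 0
w6 = NOT w5 = NOT 0 = 1
w7 = x4 AND w6 = 1 AND 1 = 1
So w7 = 1 as required.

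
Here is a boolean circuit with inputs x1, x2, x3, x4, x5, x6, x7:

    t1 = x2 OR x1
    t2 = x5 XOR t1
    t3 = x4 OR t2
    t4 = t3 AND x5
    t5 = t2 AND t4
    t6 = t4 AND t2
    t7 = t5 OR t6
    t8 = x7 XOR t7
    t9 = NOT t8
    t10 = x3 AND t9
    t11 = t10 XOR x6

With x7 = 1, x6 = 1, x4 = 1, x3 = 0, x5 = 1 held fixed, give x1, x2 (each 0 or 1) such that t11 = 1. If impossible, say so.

t11 = t10 XOR x6 must be 1, so t10 and x6 differ.
Check with x7 = 1, x6 = 1, x4 = 1, x3 = 0, x5 = 1 and x1=1, x2=0:
t1 = x2 OR x1 = 0 OR 1 = 1
t2 = x5 XOR t1 = 1 XOR 1 = 0
t3 = x4 OR t2 = 1 OR 0 = 1
t4 = t3 AND x5 = 1 AND 1 = 1
t5 = t2 AND t4 = 0 AND 1 = 0
t6 = t4 AND t2 = 1 AND 0 = 0
t7 = t5 OR t6 = 0 OR 0 = 0
t8 = x7 XOR t7 = 1 XOR 0 = 1
t9 = NOT t8 = NOT 1 = 0
t10 = x3 AND t9 = 0 AND 0 = 0
t11 = t10 XOR x6 = 0 XOR 1 = 1
So t11 = 1.

x1=1 x2=0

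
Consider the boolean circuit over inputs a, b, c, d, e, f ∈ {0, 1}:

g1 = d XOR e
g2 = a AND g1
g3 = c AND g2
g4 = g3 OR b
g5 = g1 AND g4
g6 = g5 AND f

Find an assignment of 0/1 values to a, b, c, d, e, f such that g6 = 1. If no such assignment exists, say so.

g6 = g5 AND f must be 1, so both g5 = 1 and f = 1.
Check with a=1 b=1 c=0 d=1 e=0 f=1:
g1 = d XOR e = 1 XOR 0 = 1
g2 = a AND g1 = 1 AND 1 = 1
g3 = c AND g2 = 0 AND 1 = 0
g4 = g3 OR b = 0 OR 1 = 1
g5 = g1 AND g4 = 1 AND 1 = 1
g6 = g5 AND f = 1 AND 1 = 1
So g6 = 1 as required.

a=1 b=1 c=0 d=1 e=0 f=1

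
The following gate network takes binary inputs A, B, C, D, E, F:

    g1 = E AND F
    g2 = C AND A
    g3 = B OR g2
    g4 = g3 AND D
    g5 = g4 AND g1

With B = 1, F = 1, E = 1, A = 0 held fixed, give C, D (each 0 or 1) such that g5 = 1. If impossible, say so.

g5 = g4 AND g1 must be 1, so both g4 = 1 and g1 = 1.
g4 = g3 AND D must be 1, so both g3 = 1 and D = 1.
Check with B = 1, F = 1, E = 1, A = 0 and C=1, D=1:
g1 = E AND F = 1 AND 1 = 1
g2 = C AND A = 1 AND 0 = 0
g3 = B OR g2 = 1 OR 0 = 1
g4 = g3 AND D = 1 AND 1 = 1
g5 = g4 AND g1 = 1 AND 1 = 1
So g5 = 1.

C=1, D=1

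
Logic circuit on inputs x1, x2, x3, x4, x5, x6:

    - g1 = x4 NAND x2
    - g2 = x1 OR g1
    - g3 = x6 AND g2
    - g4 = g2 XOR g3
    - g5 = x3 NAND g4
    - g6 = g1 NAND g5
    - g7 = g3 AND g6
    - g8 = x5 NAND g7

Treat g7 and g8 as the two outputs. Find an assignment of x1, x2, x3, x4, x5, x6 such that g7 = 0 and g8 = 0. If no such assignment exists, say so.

Across all 64 input combinations, none give both g7 = 0 and g8 = 0.

no solution exists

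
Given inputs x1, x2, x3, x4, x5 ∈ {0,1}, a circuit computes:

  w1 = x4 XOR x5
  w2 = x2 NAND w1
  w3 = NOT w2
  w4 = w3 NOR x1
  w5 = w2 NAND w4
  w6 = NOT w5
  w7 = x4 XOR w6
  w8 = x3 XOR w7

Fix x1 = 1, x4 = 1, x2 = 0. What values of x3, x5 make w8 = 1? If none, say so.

Check with x1 = 1, x4 = 1, x2 = 0 and x3=0, x5=0:
w1 = x4 XOR x5 = 1 XOR 0 = 1
w2 = x2 NAND w1 = 0 NAND 1 = 1
w3 = NOT w2 = NOT 1 = 0
w4 = w3 NOR x1 = 0 NOR 1 = 0
w5 = w2 NAND w4 = 1 NAND 0 = 1
w6 = NOT w5 = NOT 1 = 0
w7 = x4 XOR w6 = 1 XOR 0 = 1
w8 = x3 XOR w7 = 0 XOR 1 = 1
So w8 = 1.

x3=0, x5=0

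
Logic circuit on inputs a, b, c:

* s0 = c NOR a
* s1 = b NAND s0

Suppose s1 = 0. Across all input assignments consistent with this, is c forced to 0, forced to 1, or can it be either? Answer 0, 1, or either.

0

s1 = b NAND s0 must be 0, so both b = 1 and s0 = 1.
Every assignment with s1 = 0 has c = 0; there are 1 such assignment(s).
  a=0, b=1, c=0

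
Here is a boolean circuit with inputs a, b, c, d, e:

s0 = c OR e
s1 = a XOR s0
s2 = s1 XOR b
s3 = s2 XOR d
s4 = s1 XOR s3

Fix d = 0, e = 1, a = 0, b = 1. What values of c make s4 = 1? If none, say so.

Check with d = 0, e = 1, a = 0, b = 1 and c=1:
s0 = c OR e = 1 OR 1 = 1
s1 = a XOR s0 = 0 XOR 1 = 1
s2 = s1 XOR b = 1 XOR 1 = 0
s3 = s2 XOR d = 0 XOR 0 = 0
s4 = s1 XOR s3 = 1 XOR 0 = 1
So s4 = 1.

c=1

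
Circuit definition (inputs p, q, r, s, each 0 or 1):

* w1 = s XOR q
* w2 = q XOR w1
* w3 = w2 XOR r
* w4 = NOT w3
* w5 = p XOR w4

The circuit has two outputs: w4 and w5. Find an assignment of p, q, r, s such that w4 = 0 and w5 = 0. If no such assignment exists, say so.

Check with p=0 q=1 r=0 s=1:
w1 = s XOR q = 1 XOR 1 = 0
w2 = q XOR w1 = 1 XOR 0 = 1
w3 = w2 XOR r = 1 XOR 0 = 1
w4 = NOT w3 = NOT 1 = 0
w5 = p XOR w4 = 0 XOR 0 = 0
So w4 = 0 and w5 = 0.

p=0 q=1 r=0 s=1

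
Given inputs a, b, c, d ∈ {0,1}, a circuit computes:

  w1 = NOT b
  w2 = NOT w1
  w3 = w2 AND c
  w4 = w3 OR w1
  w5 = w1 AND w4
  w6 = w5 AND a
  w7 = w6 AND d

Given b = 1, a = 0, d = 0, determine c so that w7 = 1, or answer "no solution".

With b = 1, a = 0, d = 0 fixed, none of the 2 settings of c give w7 = 1.
For example, with c=1:
w1 = NOT b = NOT 1 = 0
w2 = NOT w1 = NOT 0 = 1
w3 = w2 AND c = 1 AND 1 = 1
w4 = w3 OR w1 = 1 OR 0 = 1
w5 = w1 AND w4 = 0 AND 1 = 0
w6 = w5 AND a = 0 AND 0 = 0
w7 = w6 AND d = 0 AND 0 = 0
giving w7 = 0 ≠ 1.

no solution exists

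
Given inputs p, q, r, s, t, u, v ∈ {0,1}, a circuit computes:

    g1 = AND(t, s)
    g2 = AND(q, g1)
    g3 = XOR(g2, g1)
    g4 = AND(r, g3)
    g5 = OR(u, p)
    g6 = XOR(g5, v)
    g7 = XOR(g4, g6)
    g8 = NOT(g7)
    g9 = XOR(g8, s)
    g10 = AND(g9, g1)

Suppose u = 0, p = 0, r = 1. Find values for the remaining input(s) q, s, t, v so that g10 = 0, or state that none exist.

q=0, s=0, t=0, v=0

g10 = AND(g9, g1) must be 0, so at least one of g9, g1 is 0.
Check with u = 0, p = 0, r = 1 and q=0, s=0, t=0, v=0:
g1 = AND(t, s) = AND(0, 0) = 0
g2 = AND(q, g1) = AND(0, 0) = 0
g3 = XOR(g2, g1) = XOR(0, 0) = 0
g4 = AND(r, g3) = AND(1, 0) = 0
g5 = OR(u, p) = OR(0, 0) = 0
g6 = XOR(g5, v) = XOR(0, 0) = 0
g7 = XOR(g4, g6) = XOR(0, 0) = 0
g8 = NOT(g7) = NOT 0 = 1
g9 = XOR(g8, s) = XOR(1, 0) = 1
g10 = AND(g9, g1) = AND(1, 0) = 0
So g10 = 0.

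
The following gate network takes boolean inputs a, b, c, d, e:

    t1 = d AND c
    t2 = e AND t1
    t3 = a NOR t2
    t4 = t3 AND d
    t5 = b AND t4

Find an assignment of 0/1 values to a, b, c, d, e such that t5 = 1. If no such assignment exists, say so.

a=0 b=1 c=0 d=1 e=1

t5 = b AND t4 must be 1, so both b = 1 and t4 = 1.
t4 = t3 AND d must be 1, so both t3 = 1 and d = 1.
Check with a=0 b=1 c=0 d=1 e=1:
t1 = d AND c = 1 AND 0 = 0
t2 = e AND t1 = 1 AND 0 = 0
t3 = a NOR t2 = 0 NOR 0 = 1
t4 = t3 AND d = 1 AND 1 = 1
t5 = b AND t4 = 1 AND 1 = 1
So t5 = 1 as required.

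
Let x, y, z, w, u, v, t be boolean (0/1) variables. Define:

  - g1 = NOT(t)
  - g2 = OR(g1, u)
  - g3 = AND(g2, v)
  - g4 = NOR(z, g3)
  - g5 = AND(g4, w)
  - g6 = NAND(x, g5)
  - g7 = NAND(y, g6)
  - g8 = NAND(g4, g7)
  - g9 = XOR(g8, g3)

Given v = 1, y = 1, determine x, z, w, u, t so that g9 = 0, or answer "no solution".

x=0, z=1, w=1, u=1, t=1

g9 = XOR(g8, g3) must be 0, so g8 and g3 are equal.
Check with v = 1, y = 1 and x=0, z=1, w=1, u=1, t=1:
g1 = NOT(t) = NOT 1 = 0
g2 = OR(g1, u) = OR(0, 1) = 1
g3 = AND(g2, v) = AND(1, 1) = 1
g4 = NOR(z, g3) = NOR(1, 1) = 0
g5 = AND(g4, w) = AND(0, 1) = 0
g6 = NAND(x, g5) = NAND(0, 0) = 1
g7 = NAND(y, g6) = NAND(1, 1) = 0
g8 = NAND(g4, g7) = NAND(0, 0) = 1
g9 = XOR(g8, g3) = XOR(1, 1) = 0
So g9 = 0.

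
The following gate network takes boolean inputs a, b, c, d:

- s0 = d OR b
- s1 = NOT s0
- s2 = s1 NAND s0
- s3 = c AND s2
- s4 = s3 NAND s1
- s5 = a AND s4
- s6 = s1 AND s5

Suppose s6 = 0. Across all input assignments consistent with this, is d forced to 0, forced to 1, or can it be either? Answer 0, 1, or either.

Both values of d occur among assignments with s6 = 0:
  d=0: a=0, b=0, c=0, d=0
  d=1: a=0, b=0, c=0, d=1

either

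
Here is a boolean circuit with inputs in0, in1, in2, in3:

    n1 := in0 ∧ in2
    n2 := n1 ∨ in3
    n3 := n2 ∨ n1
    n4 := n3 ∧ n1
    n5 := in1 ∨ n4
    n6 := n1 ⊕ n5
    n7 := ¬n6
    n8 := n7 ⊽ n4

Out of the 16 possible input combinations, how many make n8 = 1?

6

n8 = n7 ⊽ n4 must be 1, so both n7 = 0 and n4 = 0.
Satisfying assignments:
  in0=0, in1=1, in2=0, in3=0
  in0=0, in1=1, in2=0, in3=1
  in0=0, in1=1, in2=1, in3=0
  in0=0, in1=1, in2=1, in3=1
  in0=1, in1=1, in2=0, in3=0
  in0=1, in1=1, in2=0, in3=1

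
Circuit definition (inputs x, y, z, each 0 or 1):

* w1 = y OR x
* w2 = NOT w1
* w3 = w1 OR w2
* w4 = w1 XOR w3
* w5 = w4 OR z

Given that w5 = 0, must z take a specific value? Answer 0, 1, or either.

0

w5 = w4 OR z must be 0, so both w4 = 0 and z = 0.
Every assignment with w5 = 0 has z = 0; there are 3 such assignment(s).
  x=0, y=1, z=0
  x=1, y=0, z=0
  x=1, y=1, z=0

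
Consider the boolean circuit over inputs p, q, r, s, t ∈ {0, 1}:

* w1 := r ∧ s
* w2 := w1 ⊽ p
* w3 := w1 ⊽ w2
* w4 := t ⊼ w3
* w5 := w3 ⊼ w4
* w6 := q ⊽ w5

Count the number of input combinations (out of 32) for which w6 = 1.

w6 = q ⊽ w5 must be 1, so both q = 0 and w5 = 0.
Enumerating the 32 input combinations, 3 give w6 = 1 and 29 give w6 = 0.

3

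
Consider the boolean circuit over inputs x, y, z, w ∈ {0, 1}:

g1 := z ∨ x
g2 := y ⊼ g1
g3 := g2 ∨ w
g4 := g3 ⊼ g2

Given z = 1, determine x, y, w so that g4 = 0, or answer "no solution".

x=1, y=0, w=1

g4 = g3 ⊼ g2 must be 0, so both g3 = 1 and g2 = 1.
g3 = g2 ∨ w must be 1, so at least one of g2, w is 1.
Check with z = 1 and x=1, y=0, w=1:
g1 = z ∨ x = 1 ∨ 1 = 1
g2 = y ⊼ g1 = 0 ⊼ 1 = 1
g3 = g2 ∨ w = 1 ∨ 1 = 1
g4 = g3 ⊼ g2 = 1 ⊼ 1 = 0
So g4 = 0.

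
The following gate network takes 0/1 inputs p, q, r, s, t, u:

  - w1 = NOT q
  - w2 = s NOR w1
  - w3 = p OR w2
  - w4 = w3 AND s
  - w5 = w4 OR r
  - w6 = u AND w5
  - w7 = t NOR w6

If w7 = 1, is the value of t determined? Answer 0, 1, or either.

0

w7 = t NOR w6 must be 1, so both t = 0 and w6 = 0.
Every assignment with w7 = 1 has t = 0; there are 22 such assignment(s).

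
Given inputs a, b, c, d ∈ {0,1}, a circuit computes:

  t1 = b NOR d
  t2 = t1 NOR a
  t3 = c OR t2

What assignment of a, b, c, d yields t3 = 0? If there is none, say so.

t3 = c OR t2 must be 0, so both c = 0 and t2 = 0.
t2 = t1 NOR a must be 0, so at least one of t1, a is 1.
Check with a=1 b=1 c=0 d=1:
t1 = b NOR d = 1 NOR 1 = 0
t2 = t1 NOR a = 0 NOR 1 = 0
t3 = c OR t2 = 0 OR 0 = 0
So t3 = 0 as required.

a=1 b=1 c=0 d=1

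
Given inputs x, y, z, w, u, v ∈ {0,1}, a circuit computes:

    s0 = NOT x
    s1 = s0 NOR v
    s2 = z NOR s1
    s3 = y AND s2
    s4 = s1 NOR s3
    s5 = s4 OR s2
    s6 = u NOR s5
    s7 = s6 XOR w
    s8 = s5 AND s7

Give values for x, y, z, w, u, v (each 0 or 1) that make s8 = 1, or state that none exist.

x=0 y=0 z=0 w=1 u=1 v=0

s8 = s5 AND s7 must be 1, so both s5 = 1 and s7 = 1.
s5 = s4 OR s2 must be 1, so at least one of s4, s2 is 1.
s7 = s6 XOR w must be 1, so s6 and w differ.
Check with x=0 y=0 z=0 w=1 u=1 v=0:
s0 = NOT x = NOT 0 = 1
s1 = s0 NOR v = 1 NOR 0 = 0
s2 = z NOR s1 = 0 NOR 0 = 1
s3 = y AND s2 = 0 AND 1 = 0
s4 = s1 NOR s3 = 0 NOR 0 = 1
s5 = s4 OR s2 = 1 OR 1 = 1
s6 = u NOR s5 = 1 NOR 1 = 0
s7 = s6 XOR w = 0 XOR 1 = 1
s8 = s5 AND s7 = 1 AND 1 = 1
So s8 = 1 as required.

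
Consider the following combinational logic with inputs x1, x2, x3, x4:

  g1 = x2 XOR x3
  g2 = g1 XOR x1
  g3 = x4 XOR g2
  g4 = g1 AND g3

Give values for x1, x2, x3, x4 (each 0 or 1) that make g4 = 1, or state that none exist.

g4 = g1 AND g3 must be 1, so both g1 = 1 and g3 = 1.
g1 = x2 XOR x3 must be 1, so x2 and x3 differ.
g3 = x4 XOR g2 must be 1, so x4 and g2 differ.
Check with x1=1, x2=1, x3=0, x4=1:
g1 = x2 XOR x3 = 1 XOR 0 = 1
g2 = g1 XOR x1 = 1 XOR 1 = 0
g3 = x4 XOR g2 = 1 XOR 0 = 1
g4 = g1 AND g3 = 1 AND 1 = 1
So g4 = 1 as required.

x1=1, x2=1, x3=0, x4=1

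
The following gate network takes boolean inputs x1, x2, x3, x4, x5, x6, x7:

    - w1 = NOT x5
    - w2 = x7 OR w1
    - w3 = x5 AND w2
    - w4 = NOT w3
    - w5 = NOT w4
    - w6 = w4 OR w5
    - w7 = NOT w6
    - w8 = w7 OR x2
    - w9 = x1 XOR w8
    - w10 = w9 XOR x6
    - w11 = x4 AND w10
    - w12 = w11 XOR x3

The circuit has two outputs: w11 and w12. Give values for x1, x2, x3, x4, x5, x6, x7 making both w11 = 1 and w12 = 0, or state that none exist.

x1=0, x2=0, x3=1, x4=1, x5=1, x6=1, x7=0

Check with x1=0, x2=0, x3=1, x4=1, x5=1, x6=1, x7=0:
w1 = NOT x5 = NOT 1 = 0
w2 = x7 OR w1 = 0 OR 0 = 0
w3 = x5 AND w2 = 1 AND 0 = 0
w4 = NOT w3 = NOT 0 = 1
w5 = NOT w4 = NOT 1 = 0
w6 = w4 OR w5 = 1 OR 0 = 1
w7 = NOT w6 = NOT 1 = 0
w8 = w7 OR x2 = 0 OR 0 = 0
w9 = x1 XOR w8 = 0 XOR 0 = 0
w10 = w9 XOR x6 = 0 XOR 1 = 1
w11 = x4 AND w10 = 1 AND 1 = 1
w12 = w11 XOR x3 = 1 XOR 1 = 0
So w11 = 1 and w12 = 0.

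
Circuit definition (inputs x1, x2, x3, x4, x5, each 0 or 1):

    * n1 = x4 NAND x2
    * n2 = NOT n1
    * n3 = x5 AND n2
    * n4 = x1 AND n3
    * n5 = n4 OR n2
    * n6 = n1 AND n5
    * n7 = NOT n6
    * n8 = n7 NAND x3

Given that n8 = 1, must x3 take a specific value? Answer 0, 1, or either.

n8 = n7 NAND x3 must be 1, so at least one of n7, x3 is 0.
Every assignment with n8 = 1 has x3 = 0; there are 16 such assignment(s).

0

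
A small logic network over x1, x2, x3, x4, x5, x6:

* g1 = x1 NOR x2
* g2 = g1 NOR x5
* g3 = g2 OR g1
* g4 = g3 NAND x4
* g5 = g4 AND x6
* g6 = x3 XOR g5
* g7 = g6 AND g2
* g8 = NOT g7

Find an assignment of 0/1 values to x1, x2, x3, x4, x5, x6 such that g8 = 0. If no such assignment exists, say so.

x1=1, x2=1, x3=1, x4=0, x5=0, x6=0

g8 = NOT g7 must be 0, so g7 = 1.
g7 = g6 AND g2 must be 1, so both g6 = 1 and g2 = 1.
Check with x1=1, x2=1, x3=1, x4=0, x5=0, x6=0:
g1 = x1 NOR x2 = 1 NOR 1 = 0
g2 = g1 NOR x5 = 0 NOR 0 = 1
g3 = g2 OR g1 = 1 OR 0 = 1
g4 = g3 NAND x4 = 1 NAND 0 = 1
g5 = g4 AND x6 = 1 AND 0 = 0
g6 = x3 XOR g5 = 1 XOR 0 = 1
g7 = g6 AND g2 = 1 AND 1 = 1
g8 = NOT g7 = NOT 1 = 0
So g8 = 0 as required.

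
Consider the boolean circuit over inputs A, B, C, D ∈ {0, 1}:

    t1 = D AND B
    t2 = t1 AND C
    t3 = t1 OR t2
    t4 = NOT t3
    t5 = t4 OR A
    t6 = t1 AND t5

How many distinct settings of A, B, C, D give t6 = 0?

t6 = t1 AND t5 must be 0, so at least one of t1, t5 is 0.
Enumerating the 16 input combinations, 14 give t6 = 0 and 2 give t6 = 1.

14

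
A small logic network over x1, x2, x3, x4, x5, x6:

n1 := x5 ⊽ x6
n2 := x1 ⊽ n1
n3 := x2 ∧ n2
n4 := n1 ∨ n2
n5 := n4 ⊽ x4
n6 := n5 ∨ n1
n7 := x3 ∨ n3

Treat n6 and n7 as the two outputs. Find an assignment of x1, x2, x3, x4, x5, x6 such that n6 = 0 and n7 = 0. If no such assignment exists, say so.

Check with x1=0 x2=0 x3=0 x4=1 x5=1 x6=0:
n1 = x5 ⊽ x6 = 1 ⊽ 0 = 0
n2 = x1 ⊽ n1 = 0 ⊽ 0 = 1
n3 = x2 ∧ n2 = 0 ∧ 1 = 0
n4 = n1 ∨ n2 = 0 ∨ 1 = 1
n5 = n4 ⊽ x4 = 1 ⊽ 1 = 0
n6 = n5 ∨ n1 = 0 ∨ 0 = 0
n7 = x3 ∨ n3 = 0 ∨ 0 = 0
So n6 = 0 and n7 = 0.

x1=0 x2=0 x3=0 x4=1 x5=1 x6=0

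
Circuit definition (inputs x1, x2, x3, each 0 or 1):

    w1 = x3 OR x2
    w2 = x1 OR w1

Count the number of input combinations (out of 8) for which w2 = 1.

7

w2 = x1 OR w1 must be 1, so at least one of x1, w1 is 1.
Enumerating the 8 input combinations, 7 give w2 = 1 and 1 give w2 = 0.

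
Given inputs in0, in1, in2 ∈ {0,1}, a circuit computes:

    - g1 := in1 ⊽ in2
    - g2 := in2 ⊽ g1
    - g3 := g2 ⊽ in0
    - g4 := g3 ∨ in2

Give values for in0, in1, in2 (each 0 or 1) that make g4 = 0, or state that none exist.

g4 = g3 ∨ in2 must be 0, so both g3 = 0 and in2 = 0.
g3 = g2 ⊽ in0 must be 0, so at least one of g2, in0 is 1.
Check with in0=0 in1=1 in2=0:
g1 = in1 ⊽ in2 = 1 ⊽ 0 = 0
g2 = in2 ⊽ g1 = 0 ⊽ 0 = 1
g3 = g2 ⊽ in0 = 1 ⊽ 0 = 0
g4 = g3 ∨ in2 = 0 ∨ 0 = 0
So g4 = 0 as required.

in0=0 in1=1 in2=0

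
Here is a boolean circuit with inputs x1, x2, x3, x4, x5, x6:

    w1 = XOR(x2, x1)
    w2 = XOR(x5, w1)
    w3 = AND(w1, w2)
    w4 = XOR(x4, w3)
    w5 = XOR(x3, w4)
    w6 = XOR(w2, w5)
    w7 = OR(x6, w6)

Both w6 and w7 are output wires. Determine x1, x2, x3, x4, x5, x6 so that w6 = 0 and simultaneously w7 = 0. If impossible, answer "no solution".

x1=1, x2=1, x3=1, x4=1, x5=0, x6=0

Check with x1=1, x2=1, x3=1, x4=1, x5=0, x6=0:
w1 = XOR(x2, x1) = XOR(1, 1) = 0
w2 = XOR(x5, w1) = XOR(0, 0) = 0
w3 = AND(w1, w2) = AND(0, 0) = 0
w4 = XOR(x4, w3) = XOR(1, 0) = 1
w5 = XOR(x3, w4) = XOR(1, 1) = 0
w6 = XOR(w2, w5) = XOR(0, 0) = 0
w7 = OR(x6, w6) = OR(0, 0) = 0
So w6 = 0 and w7 = 0.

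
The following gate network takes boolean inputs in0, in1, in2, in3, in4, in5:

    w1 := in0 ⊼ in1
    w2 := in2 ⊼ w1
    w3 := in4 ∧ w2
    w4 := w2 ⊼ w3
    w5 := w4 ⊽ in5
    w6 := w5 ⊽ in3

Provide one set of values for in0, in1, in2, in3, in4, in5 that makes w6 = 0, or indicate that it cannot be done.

Check with in0=0, in1=1, in2=0, in3=1, in4=0, in5=0:
w1 = in0 ⊼ in1 = 0 ⊼ 1 = 1
w2 = in2 ⊼ w1 = 0 ⊼ 1 = 1
w3 = in4 ∧ w2 = 0 ∧ 1 = 0
w4 = w2 ⊼ w3 = 1 ⊼ 0 = 1
w5 = w4 ⊽ in5 = 1 ⊽ 0 = 0
w6 = w5 ⊽ in3 = 0 ⊽ 1 = 0
So w6 = 0 as required.

in0=0, in1=1, in2=0, in3=1, in4=0, in5=0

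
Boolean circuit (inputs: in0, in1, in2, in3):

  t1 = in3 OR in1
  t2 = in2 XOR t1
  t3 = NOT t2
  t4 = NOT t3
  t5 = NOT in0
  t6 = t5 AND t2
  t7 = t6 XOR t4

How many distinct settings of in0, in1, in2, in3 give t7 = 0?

12

t7 = t6 XOR t4 must be 0, so t6 and t4 are equal.
Enumerating the 16 input combinations, 12 give t7 = 0 and 4 give t7 = 1.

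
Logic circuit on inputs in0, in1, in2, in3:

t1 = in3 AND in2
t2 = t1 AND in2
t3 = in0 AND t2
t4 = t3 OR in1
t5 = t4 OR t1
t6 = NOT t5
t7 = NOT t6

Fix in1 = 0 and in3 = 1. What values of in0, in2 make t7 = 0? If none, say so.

t7 = NOT t6 must be 0, so t6 = 1.
t6 = NOT t5 must be 1, so t5 = 0.
Check with in1 = 0 and in3 = 1 and in0=1, in2=0:
t1 = in3 AND in2 = 1 AND 0 = 0
t2 = t1 AND in2 = 0 AND 0 = 0
t3 = in0 AND t2 = 1 AND 0 = 0
t4 = t3 OR in1 = 0 OR 0 = 0
t5 = t4 OR t1 = 0 OR 0 = 0
t6 = NOT t5 = NOT 0 = 1
t7 = NOT t6 = NOT 1 = 0
So t7 = 0.

in0=1, in2=0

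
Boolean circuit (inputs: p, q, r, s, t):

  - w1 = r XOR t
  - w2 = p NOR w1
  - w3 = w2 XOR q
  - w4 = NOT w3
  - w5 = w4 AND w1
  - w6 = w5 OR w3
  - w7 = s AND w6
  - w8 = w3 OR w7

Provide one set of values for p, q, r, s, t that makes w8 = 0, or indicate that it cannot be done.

p=1, q=0, r=1, s=1, t=1

Check with p=1, q=0, r=1, s=1, t=1:
w1 = r XOR t = 1 XOR 1 = 0
w2 = p NOR w1 = 1 NOR 0 = 0
w3 = w2 XOR q = 0 XOR 0 = 0
w4 = NOT w3 = NOT 0 = 1
w5 = w4 AND w1 = 1 AND 0 = 0
w6 = w5 OR w3 = 0 OR 0 = 0
w7 = s AND w6 = 1 AND 0 = 0
w8 = w3 OR w7 = 0 OR 0 = 0
So w8 = 0 as required.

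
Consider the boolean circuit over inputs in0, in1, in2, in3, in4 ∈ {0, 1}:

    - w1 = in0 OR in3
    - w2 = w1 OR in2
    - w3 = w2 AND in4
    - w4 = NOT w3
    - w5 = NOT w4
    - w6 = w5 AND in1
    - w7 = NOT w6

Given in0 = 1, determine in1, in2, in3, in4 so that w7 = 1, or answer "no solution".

w7 = NOT w6 must be 1, so w6 = 0.
w6 = w5 AND in1 must be 0, so at least one of w5, in1 is 0.
Check with in0 = 1 and in1=0, in2=0, in3=1, in4=0:
w1 = in0 OR in3 = 1 OR 1 = 1
w2 = w1 OR in2 = 1 OR 0 = 1
w3 = w2 AND in4 = 1 AND 0 = 0
w4 = NOT w3 = NOT 0 = 1
w5 = NOT w4 = NOT 1 = 0
w6 = w5 AND in1 = 0 AND 0 = 0
w7 = NOT w6 = NOT 0 = 1
So w7 = 1.

in1=0 in2=0 in3=1 in4=0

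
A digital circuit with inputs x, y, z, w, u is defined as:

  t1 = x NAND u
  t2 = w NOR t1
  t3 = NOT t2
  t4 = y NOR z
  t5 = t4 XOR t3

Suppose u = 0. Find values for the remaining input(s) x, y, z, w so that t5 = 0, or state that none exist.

x=1 y=0 z=0 w=1

t5 = t4 XOR t3 must be 0, so t4 and t3 are equal.
Check with u = 0 and x=1, y=0, z=0, w=1:
t1 = x NAND u = 1 NAND 0 = 1
t2 = w NOR t1 = 1 NOR 1 = 0
t3 = NOT t2 = NOT 0 = 1
t4 = y NOR z = 0 NOR 0 = 1
t5 = t4 XOR t3 = 1 XOR 1 = 0
So t5 = 0.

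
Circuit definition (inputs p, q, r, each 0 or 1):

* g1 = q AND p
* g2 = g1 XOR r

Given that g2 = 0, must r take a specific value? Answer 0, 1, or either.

either

Both values of r occur among assignments with g2 = 0:
  r=0: p=0, q=0, r=0
  r=1: p=1, q=1, r=1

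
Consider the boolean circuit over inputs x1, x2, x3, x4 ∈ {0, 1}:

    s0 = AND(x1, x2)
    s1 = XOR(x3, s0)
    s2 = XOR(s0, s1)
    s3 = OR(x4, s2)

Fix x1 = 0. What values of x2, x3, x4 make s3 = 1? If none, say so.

x2=0, x3=0, x4=1

s3 = OR(x4, s2) must be 1, so at least one of x4, s2 is 1.
Check with x1 = 0 and x2=0, x3=0, x4=1:
s0 = AND(x1, x2) = AND(0, 0) = 0
s1 = XOR(x3, s0) = XOR(0, 0) = 0
s2 = XOR(s0, s1) = XOR(0, 0) = 0
s3 = OR(x4, s2) = OR(1, 0) = 1
So s3 = 1.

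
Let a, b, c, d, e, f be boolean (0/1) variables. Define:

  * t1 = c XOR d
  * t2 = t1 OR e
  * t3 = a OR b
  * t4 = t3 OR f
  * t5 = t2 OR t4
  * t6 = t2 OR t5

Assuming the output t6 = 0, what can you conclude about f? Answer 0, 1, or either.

t6 = t2 OR t5 must be 0, so both t2 = 0 and t5 = 0.
t2 = t1 OR e must be 0, so both t1 = 0 and e = 0.
t5 = t2 OR t4 must be 0, so both t2 = 0 and t4 = 0.
Every assignment with t6 = 0 has f = 0; there are 2 such assignment(s).
  a=0, b=0, c=0, d=0, e=0, f=0
  a=0, b=0, c=1, d=1, e=0, f=0

0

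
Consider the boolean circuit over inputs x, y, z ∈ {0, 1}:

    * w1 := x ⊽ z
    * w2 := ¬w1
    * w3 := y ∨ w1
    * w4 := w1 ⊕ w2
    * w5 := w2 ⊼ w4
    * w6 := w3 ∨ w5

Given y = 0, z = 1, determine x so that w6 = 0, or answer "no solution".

x=0

w6 = w3 ∨ w5 must be 0, so both w3 = 0 and w5 = 0.
w3 = y ∨ w1 must be 0, so both y = 0 and w1 = 0.
Check with y = 0, z = 1 and x=0:
w1 = x ⊽ z = 0 ⊽ 1 = 0
w2 = ¬w1 = ¬0 = 1
w3 = y ∨ w1 = 0 ∨ 0 = 0
w4 = w1 ⊕ w2 = 0 ⊕ 1 = 1
w5 = w2 ⊼ w4 = 1 ⊼ 1 = 0
w6 = w3 ∨ w5 = 0 ∨ 0 = 0
So w6 = 0.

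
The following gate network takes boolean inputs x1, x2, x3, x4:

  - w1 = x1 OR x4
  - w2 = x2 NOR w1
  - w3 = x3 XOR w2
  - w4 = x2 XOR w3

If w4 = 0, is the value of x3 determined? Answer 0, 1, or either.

Both values of x3 occur among assignments with w4 = 0:
  x3=0: x1=0, x2=0, x3=0, x4=1
  x3=1: x1=0, x2=0, x3=1, x4=0

either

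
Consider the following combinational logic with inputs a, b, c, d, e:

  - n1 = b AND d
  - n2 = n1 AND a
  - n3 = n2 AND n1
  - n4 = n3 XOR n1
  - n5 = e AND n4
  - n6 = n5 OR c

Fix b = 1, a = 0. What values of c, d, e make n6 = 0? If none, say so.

Check with b = 1, a = 0 and c=0, d=1, e=0:
n1 = b AND d = 1 AND 1 = 1
n2 = n1 AND a = 1 AND 0 = 0
n3 = n2 AND n1 = 0 AND 1 = 0
n4 = n3 XOR n1 = 0 XOR 1 = 1
n5 = e AND n4 = 0 AND 1 = 0
n6 = n5 OR c = 0 OR 0 = 0
So n6 = 0.

c=0, d=1, e=0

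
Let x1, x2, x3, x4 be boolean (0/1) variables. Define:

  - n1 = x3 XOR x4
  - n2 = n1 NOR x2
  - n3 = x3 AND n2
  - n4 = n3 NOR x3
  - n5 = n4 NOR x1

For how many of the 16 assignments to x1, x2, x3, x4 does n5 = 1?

4

n5 = n4 NOR x1 must be 1, so both n4 = 0 and x1 = 0.
n4 = n3 NOR x3 must be 0, so at least one of n3, x3 is 1.
Satisfying assignments:
  x1=0, x2=0, x3=1, x4=0
  x1=0, x2=0, x3=1, x4=1
  x1=0, x2=1, x3=1, x4=0
  x1=0, x2=1, x3=1, x4=1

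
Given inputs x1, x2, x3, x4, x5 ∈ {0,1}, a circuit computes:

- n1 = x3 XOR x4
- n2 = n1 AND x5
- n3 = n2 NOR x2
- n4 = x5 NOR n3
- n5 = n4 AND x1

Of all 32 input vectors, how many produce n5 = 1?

n5 = n4 AND x1 must be 1, so both n4 = 1 and x1 = 1.
n4 = x5 NOR n3 must be 1, so both x5 = 0 and n3 = 0.
Satisfying assignments:
  x1=1, x2=1, x3=0, x4=0, x5=0
  x1=1, x2=1, x3=0, x4=1, x5=0
  x1=1, x2=1, x3=1, x4=0, x5=0
  x1=1, x2=1, x3=1, x4=1, x5=0

4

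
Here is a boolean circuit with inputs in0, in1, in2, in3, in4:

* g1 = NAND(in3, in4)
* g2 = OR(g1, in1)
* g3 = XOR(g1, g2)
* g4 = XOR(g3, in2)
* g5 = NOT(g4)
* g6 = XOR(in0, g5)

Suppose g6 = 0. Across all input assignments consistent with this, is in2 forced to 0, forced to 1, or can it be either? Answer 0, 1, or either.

Both values of in2 occur among assignments with g6 = 0:
  in2=0: in0=0, in1=1, in2=0, in3=1, in4=1
  in2=1: in0=0, in1=0, in2=1, in3=0, in4=0

either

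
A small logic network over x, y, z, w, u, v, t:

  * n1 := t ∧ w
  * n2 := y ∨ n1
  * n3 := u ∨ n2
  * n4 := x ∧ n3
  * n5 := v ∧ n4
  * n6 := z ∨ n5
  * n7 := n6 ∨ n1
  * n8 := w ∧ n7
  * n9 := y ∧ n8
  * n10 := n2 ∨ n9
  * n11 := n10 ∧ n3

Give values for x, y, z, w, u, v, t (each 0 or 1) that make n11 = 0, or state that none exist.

x=0, y=0, z=0, w=1, u=0, v=0, t=0

n11 = n10 ∧ n3 must be 0, so at least one of n10, n3 is 0.
Check with x=0, y=0, z=0, w=1, u=0, v=0, t=0:
n1 = t ∧ w = 0 ∧ 1 = 0
n2 = y ∨ n1 = 0 ∨ 0 = 0
n3 = u ∨ n2 = 0 ∨ 0 = 0
n4 = x ∧ n3 = 0 ∧ 0 = 0
n5 = v ∧ n4 = 0 ∧ 0 = 0
n6 = z ∨ n5 = 0 ∨ 0 = 0
n7 = n6 ∨ n1 = 0 ∨ 0 = 0
n8 = w ∧ n7 = 1 ∧ 0 = 0
n9 = y ∧ n8 = 0 ∧ 0 = 0
n10 = n2 ∨ n9 = 0 ∨ 0 = 0
n11 = n10 ∧ n3 = 0 ∧ 0 = 0
So n11 = 0 as required.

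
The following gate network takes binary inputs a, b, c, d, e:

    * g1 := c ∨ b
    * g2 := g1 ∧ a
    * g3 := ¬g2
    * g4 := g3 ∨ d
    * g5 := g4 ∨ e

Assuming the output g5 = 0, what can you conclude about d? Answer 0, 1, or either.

g5 = g4 ∨ e must be 0, so both g4 = 0 and e = 0.
g4 = g3 ∨ d must be 0, so both g3 = 0 and d = 0.
Every assignment with g5 = 0 has d = 0; there are 3 such assignment(s).
  a=1, b=0, c=1, d=0, e=0
  a=1, b=1, c=0, d=0, e=0
  a=1, b=1, c=1, d=0, e=0

0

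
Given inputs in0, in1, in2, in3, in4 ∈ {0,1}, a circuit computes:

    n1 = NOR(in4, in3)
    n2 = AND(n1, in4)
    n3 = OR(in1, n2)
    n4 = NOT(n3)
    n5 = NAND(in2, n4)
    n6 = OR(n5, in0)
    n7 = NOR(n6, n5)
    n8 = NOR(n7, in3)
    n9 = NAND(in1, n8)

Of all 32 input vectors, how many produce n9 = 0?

n9 = NAND(in1, n8) must be 0, so both in1 = 1 and n8 = 1.
Enumerating the 32 input combinations, 8 give n9 = 0 and 24 give n9 = 1.

8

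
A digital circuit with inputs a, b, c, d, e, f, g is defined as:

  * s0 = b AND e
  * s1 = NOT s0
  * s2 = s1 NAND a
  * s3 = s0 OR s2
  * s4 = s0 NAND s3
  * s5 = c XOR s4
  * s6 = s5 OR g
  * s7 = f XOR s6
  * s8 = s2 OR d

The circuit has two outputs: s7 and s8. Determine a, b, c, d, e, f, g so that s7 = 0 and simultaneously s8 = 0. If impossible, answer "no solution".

Check with a=1, b=0, c=0, d=0, e=1, f=1, g=0:
s0 = b AND e = 0 AND 1 = 0
s1 = NOT s0 = NOT 0 = 1
s2 = s1 NAND a = 1 NAND 1 = 0
s3 = s0 OR s2 = 0 OR 0 = 0
s4 = s0 NAND s3 = 0 NAND 0 = 1
s5 = c XOR s4 = 0 XOR 1 = 1
s6 = s5 OR g = 1 OR 0 = 1
s7 = f XOR s6 = 1 XOR 1 = 0
s8 = s2 OR d = 0 OR 0 = 0
So s7 = 0 and s8 = 0.

a=1, b=0, c=0, d=0, e=1, f=1, g=0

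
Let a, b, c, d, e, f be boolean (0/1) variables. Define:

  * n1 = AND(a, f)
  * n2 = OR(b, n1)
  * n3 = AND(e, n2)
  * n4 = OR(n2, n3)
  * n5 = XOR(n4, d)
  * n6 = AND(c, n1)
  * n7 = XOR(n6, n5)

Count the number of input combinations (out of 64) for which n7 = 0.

32

n7 = XOR(n6, n5) must be 0, so n6 and n5 are equal.
Enumerating the 64 input combinations, 32 give n7 = 0 and 32 give n7 = 1.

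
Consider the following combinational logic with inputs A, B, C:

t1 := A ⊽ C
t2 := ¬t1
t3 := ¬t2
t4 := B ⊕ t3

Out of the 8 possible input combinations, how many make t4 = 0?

4

t4 = B ⊕ t3 must be 0, so B and t3 are equal.
Satisfying assignments:
  A=0, B=0, C=1
  A=0, B=1, C=0
  A=1, B=0, C=0
  A=1, B=0, C=1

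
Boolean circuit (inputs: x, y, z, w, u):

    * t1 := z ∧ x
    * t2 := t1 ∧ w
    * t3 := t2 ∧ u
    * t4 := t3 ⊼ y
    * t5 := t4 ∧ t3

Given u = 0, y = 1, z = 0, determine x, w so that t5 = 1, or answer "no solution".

no solution exists

With u = 0, y = 1, z = 0 fixed, none of the 4 settings of x, w give t5 = 1.
For example, with x=0, w=1:
t1 = z ∧ x = 0 ∧ 0 = 0
t2 = t1 ∧ w = 0 ∧ 1 = 0
t3 = t2 ∧ u = 0 ∧ 0 = 0
t4 = t3 ⊼ y = 0 ⊼ 1 = 1
t5 = t4 ∧ t3 = 1 ∧ 0 = 0
giving t5 = 0 ≠ 1.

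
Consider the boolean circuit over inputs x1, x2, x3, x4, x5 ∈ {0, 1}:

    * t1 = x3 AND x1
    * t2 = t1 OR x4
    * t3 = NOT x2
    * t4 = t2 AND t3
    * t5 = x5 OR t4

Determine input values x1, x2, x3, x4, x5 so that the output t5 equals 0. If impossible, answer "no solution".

x1=1, x2=1, x3=0, x4=0, x5=0

t5 = x5 OR t4 must be 0, so both x5 = 0 and t4 = 0.
Check with x1=1, x2=1, x3=0, x4=0, x5=0:
t1 = x3 AND x1 = 0 AND 1 = 0
t2 = t1 OR x4 = 0 OR 0 = 0
t3 = NOT x2 = NOT 1 = 0
t4 = t2 AND t3 = 0 AND 0 = 0
t5 = x5 OR t4 = 0 OR 0 = 0
So t5 = 0 as required.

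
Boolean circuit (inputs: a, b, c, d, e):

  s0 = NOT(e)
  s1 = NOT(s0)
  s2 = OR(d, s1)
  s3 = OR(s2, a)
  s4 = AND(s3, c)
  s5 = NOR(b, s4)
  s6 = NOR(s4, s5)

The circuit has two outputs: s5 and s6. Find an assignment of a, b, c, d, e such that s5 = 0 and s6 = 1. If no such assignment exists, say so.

a=1, b=1, c=0, d=0, e=1

Check with a=1, b=1, c=0, d=0, e=1:
s0 = NOT(e) = NOT 1 = 0
s1 = NOT(s0) = NOT 0 = 1
s2 = OR(d, s1) = OR(0, 1) = 1
s3 = OR(s2, a) = OR(1, 1) = 1
s4 = AND(s3, c) = AND(1, 0) = 0
s5 = NOR(b, s4) = NOR(1, 0) = 0
s6 = NOR(s4, s5) = NOR(0, 0) = 1
So s5 = 0 and s6 = 1.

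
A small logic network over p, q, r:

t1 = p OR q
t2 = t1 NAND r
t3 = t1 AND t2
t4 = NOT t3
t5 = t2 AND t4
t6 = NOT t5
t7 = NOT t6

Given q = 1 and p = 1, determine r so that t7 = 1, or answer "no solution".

With q = 1 and p = 1 fixed, none of the 2 settings of r give t7 = 1.
For example, with r=1:
t1 = p OR q = 1 OR 1 = 1
t2 = t1 NAND r = 1 NAND 1 = 0
t3 = t1 AND t2 = 1 AND 0 = 0
t4 = NOT t3 = NOT 0 = 1
t5 = t2 AND t4 = 0 AND 1 = 0
t6 = NOT t5 = NOT 0 = 1
t7 = NOT t6 = NOT 1 = 0
giving t7 = 0 ≠ 1.

no solution exists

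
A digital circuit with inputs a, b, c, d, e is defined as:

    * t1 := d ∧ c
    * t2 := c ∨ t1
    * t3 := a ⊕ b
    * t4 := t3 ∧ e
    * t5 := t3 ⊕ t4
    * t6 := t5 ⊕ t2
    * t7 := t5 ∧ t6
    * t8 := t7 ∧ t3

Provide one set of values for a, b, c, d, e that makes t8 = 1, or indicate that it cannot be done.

a=0, b=1, c=0, d=0, e=0

Check with a=0, b=1, c=0, d=0, e=0:
t1 = d ∧ c = 0 ∧ 0 = 0
t2 = c ∨ t1 = 0 ∨ 0 = 0
t3 = a ⊕ b = 0 ⊕ 1 = 1
t4 = t3 ∧ e = 1 ∧ 0 = 0
t5 = t3 ⊕ t4 = 1 ⊕ 0 = 1
t6 = t5 ⊕ t2 = 1 ⊕ 0 = 1
t7 = t5 ∧ t6 = 1 ∧ 1 = 1
t8 = t7 ∧ t3 = 1 ∧ 1 = 1
So t8 = 1 as required.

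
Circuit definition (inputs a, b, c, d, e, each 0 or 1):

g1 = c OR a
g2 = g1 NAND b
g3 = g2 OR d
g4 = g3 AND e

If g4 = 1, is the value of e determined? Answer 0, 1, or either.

g4 = g3 AND e must be 1, so both g3 = 1 and e = 1.
Every assignment with g4 = 1 has e = 1; there are 13 such assignment(s).

1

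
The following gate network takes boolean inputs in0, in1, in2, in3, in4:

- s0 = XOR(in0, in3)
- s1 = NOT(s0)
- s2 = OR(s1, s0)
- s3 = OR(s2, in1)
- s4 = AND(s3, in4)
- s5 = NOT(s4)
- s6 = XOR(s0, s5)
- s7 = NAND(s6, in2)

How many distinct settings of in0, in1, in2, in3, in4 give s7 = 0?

8

s7 = NAND(s6, in2) must be 0, so both s6 = 1 and in2 = 1.
s6 = XOR(s0, s5) must be 1, so s0 and s5 differ.
Enumerating the 32 input combinations, 8 give s7 = 0 and 24 give s7 = 1.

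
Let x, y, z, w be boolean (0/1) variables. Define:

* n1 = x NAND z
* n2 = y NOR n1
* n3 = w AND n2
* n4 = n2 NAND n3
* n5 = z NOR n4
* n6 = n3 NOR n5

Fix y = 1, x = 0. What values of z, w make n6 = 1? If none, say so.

n6 = n3 NOR n5 must be 1, so both n3 = 0 and n5 = 0.
Check with y = 1, x = 0 and z=0, w=1:
n1 = x NAND z = 0 NAND 0 = 1
n2 = y NOR n1 = 1 NOR 1 = 0
n3 = w AND n2 = 1 AND 0 = 0
n4 = n2 NAND n3 = 0 NAND 0 = 1
n5 = z NOR n4 = 0 NOR 1 = 0
n6 = n3 NOR n5 = 0 NOR 0 = 1
So n6 = 1.

z=0, w=1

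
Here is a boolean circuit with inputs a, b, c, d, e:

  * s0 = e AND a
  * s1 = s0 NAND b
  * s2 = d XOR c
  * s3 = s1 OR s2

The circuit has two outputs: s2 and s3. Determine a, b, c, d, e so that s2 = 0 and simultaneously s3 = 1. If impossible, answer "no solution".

Check with a=0 b=0 c=1 d=1 e=0:
s0 = e AND a = 0 AND 0 = 0
s1 = s0 NAND b = 0 NAND 0 = 1
s2 = d XOR c = 1 XOR 1 = 0
s3 = s1 OR s2 = 1 OR 0 = 1
So s2 = 0 and s3 = 1.

a=0 b=0 c=1 d=1 e=0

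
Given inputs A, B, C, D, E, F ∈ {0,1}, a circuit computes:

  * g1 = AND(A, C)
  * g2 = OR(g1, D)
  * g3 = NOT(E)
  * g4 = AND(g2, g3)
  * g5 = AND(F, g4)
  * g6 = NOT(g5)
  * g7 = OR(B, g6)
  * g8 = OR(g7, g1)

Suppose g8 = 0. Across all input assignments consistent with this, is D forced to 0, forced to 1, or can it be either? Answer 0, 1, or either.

g8 = OR(g7, g1) must be 0, so both g7 = 0 and g1 = 0.
Every assignment with g8 = 0 has D = 1; there are 3 such assignment(s).
  A=0, B=0, C=0, D=1, E=0, F=1
  A=0, B=0, C=1, D=1, E=0, F=1
  A=1, B=0, C=0, D=1, E=0, F=1

1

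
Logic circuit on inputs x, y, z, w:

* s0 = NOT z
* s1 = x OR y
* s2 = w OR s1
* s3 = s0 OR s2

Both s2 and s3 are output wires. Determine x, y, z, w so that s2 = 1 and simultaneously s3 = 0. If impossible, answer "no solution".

no solution exists

Across all 16 input combinations, none give both s2 = 1 and s3 = 0.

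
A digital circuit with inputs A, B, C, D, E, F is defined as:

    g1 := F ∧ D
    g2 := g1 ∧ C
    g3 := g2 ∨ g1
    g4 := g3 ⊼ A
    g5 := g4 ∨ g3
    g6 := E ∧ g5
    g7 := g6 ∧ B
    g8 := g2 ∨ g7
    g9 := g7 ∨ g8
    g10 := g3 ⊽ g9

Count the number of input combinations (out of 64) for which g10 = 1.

g10 = g3 ⊽ g9 must be 1, so both g3 = 0 and g9 = 0.
Enumerating the 64 input combinations, 36 give g10 = 1 and 28 give g10 = 0.

36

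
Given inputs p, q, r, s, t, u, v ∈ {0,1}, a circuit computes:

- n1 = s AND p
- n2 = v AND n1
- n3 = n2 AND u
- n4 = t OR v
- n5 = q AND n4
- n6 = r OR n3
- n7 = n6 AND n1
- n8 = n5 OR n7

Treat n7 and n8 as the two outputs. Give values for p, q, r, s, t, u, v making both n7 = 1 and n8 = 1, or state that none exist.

p=1 q=0 r=1 s=1 t=1 u=0 v=1

Check with p=1 q=0 r=1 s=1 t=1 u=0 v=1:
n1 = s AND p = 1 AND 1 = 1
n2 = v AND n1 = 1 AND 1 = 1
n3 = n2 AND u = 1 AND 0 = 0
n4 = t OR v = 1 OR 1 = 1
n5 = q AND n4 = 0 AND 1 = 0
n6 = r OR n3 = 1 OR 0 = 1
n7 = n6 AND n1 = 1 AND 1 = 1
n8 = n5 OR n7 = 0 OR 1 = 1
So n7 = 1 and n8 = 1.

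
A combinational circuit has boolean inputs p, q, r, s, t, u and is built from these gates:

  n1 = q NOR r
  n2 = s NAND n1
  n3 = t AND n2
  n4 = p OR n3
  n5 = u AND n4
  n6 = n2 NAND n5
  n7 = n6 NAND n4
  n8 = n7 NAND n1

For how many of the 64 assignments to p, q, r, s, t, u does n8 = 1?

n8 = n7 NAND n1 must be 1, so at least one of n7, n1 is 0.
Enumerating the 64 input combinations, 55 give n8 = 1 and 9 give n8 = 0.

55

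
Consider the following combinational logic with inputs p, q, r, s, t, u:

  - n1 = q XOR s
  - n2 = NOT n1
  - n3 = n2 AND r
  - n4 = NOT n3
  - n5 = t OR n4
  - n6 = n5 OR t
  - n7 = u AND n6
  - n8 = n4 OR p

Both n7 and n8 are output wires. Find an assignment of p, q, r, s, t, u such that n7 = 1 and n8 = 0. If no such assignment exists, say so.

Check with p=0, q=0, r=1, s=0, t=1, u=1:
n1 = q XOR s = 0 XOR 0 = 0
n2 = NOT n1 = NOT 0 = 1
n3 = n2 AND r = 1 AND 1 = 1
n4 = NOT n3 = NOT 1 = 0
n5 = t OR n4 = 1 OR 0 = 1
n6 = n5 OR t = 1 OR 1 = 1
n7 = u AND n6 = 1 AND 1 = 1
n8 = n4 OR p = 0 OR 0 = 0
So n7 = 1 and n8 = 0.

p=0, q=0, r=1, s=0, t=1, u=1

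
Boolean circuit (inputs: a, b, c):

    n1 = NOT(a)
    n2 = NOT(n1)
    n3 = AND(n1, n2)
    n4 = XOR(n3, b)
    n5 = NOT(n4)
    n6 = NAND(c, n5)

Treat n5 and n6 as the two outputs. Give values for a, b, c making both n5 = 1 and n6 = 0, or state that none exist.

Check with a=1 b=0 c=1:
n1 = NOT(a) = NOT 1 = 0
n2 = NOT(n1) = NOT 0 = 1
n3 = AND(n1, n2) = AND(0, 1) = 0
n4 = XOR(n3, b) = XOR(0, 0) = 0
n5 = NOT(n4) = NOT 0 = 1
n6 = NAND(c, n5) = NAND(1, 1) = 0
So n5 = 1 and n6 = 0.

a=1 b=0 c=1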